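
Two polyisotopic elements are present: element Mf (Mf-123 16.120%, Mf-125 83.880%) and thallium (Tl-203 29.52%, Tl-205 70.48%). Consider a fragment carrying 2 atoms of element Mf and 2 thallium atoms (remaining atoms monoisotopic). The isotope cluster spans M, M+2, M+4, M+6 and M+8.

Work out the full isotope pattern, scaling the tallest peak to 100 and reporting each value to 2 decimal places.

0.53 : 8.05 : 43.72 : 100.00 : 81.83

Element Mf pattern (n=2): 0.02598544 : 0.27042912 : 0.70358544
Thallium pattern (n=2): 0.08714304 : 0.41611392 : 0.49674304
Convolve the two distributions (both contribute in 2-u steps):
  M: 0.02598544×0.08714304 = 0.002264
  M+2: 0.02598544×0.41611392 + 0.27042912×0.08714304 = 0.034379
  M+4: 0.02598544×0.49674304 + 0.27042912×0.41611392 + 0.70358544×0.08714304 = 0.186750
  M+6: 0.27042912×0.49674304 + 0.70358544×0.41611392 = 0.427105
  M+8: 0.70358544×0.49674304 = 0.349501
Scale to base peak (0.427105) = 100: 0.53 : 8.05 : 43.72 : 100.00 : 81.83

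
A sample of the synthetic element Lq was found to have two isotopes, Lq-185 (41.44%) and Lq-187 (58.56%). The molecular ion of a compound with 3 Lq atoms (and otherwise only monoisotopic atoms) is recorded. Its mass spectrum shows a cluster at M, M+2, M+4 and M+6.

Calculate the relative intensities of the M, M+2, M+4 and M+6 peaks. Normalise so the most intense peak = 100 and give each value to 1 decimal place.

16.7 : 70.8 : 100.0 : 47.1

Each Lq atom is independently Lq-185 (p = 0.4144) or Lq-187 (q = 0.5856); the cluster is the binomial expansion (p + q)^3.
P(M) = 0.4144^3 = 0.071164
P(M+2) = 3 × 0.4144^2 × 0.5856^1 = 0.301691
P(M+4) = 3 × 0.4144^1 × 0.5856^2 = 0.426327
P(M+6) = 0.5856^3 = 0.200818
The M+4 peak is largest (0.426327); scaling to 100 gives 16.7 : 70.8 : 100.0 : 47.1.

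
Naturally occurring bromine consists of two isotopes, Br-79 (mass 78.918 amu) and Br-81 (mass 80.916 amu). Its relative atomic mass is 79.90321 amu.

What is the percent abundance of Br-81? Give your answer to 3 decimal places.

Let x be the fractional abundance of Br-79; then Br-81 has abundance 1 − x.
78.918·x + 80.916·(1 − x) = 79.90321
(78.918 − 80.916)·x = 79.90321 − 80.916
x = -1.01279 / -1.998 = 0.50690 → 50.690% Br-79, 49.310% Br-81.

49.310%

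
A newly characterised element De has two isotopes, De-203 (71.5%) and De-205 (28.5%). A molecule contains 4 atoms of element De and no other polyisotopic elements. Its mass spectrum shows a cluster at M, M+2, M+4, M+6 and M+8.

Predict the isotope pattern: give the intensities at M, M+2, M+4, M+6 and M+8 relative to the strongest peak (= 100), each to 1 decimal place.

62.7 : 100.0 : 59.8 : 15.9 : 1.6

The 4 De atoms are independent, so intensities follow the terms of (0.715 + 0.285)^4.
P(M) = 0.715^4 = 0.261351
P(M+2) = 4 × 0.715^3 × 0.285^1 = 0.416699
P(M+4) = 6 × 0.715^2 × 0.285^2 = 0.249146
P(M+6) = 4 × 0.715^1 × 0.285^3 = 0.066206
P(M+8) = 0.285^4 = 0.006598
The M+2 peak is largest (0.416699); scaling to 100 gives 62.7 : 100.0 : 59.8 : 15.9 : 1.6.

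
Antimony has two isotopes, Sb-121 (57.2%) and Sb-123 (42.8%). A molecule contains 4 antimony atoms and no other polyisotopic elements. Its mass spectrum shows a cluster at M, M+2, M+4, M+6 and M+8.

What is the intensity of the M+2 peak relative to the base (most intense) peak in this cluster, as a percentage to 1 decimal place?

89.1%

Term probabilities: M 0.1070, M+2 0.3204, M+4 0.3596, M+6 0.1794, M+8 0.0336. Base peak = M+4.
P(M+4) = C(4,2) × 0.572^2 × 0.428^2 = 6 × 0.327184 × 0.183184 = 0.359609 (base)
P(M+2) = C(4,1) × 0.572^3 × 0.428^1 = 4 × 0.18714925 × 0.4280 = 0.320400
Relative intensity = 0.320400 / 0.359609 × 100 = 89.1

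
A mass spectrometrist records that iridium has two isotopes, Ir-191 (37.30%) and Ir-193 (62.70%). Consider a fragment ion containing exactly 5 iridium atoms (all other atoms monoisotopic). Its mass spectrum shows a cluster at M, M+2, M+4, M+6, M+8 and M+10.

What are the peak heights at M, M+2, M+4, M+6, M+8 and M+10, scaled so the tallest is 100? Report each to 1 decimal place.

2.1 : 17.7 : 59.5 : 100.0 : 84.0 : 28.3

Each Ir atom is independently Ir-191 (p = 0.3730) or Ir-193 (q = 0.6270); the cluster is the binomial expansion (p + q)^5.
P(M) = 0.3730^5 = 0.007220
P(M+2) = 5 × 0.3730^4 × 0.6270^1 = 0.060684
P(M+4) = 10 × 0.3730^3 × 0.6270^2 = 0.204015
P(M+6) = 10 × 0.3730^2 × 0.6270^3 = 0.342942
P(M+8) = 5 × 0.3730^1 × 0.6270^4 = 0.288237
P(M+10) = 0.6270^5 = 0.096903
The M+6 peak is largest (0.342942); scaling to 100 gives 2.1 : 17.7 : 59.5 : 100.0 : 84.0 : 28.3.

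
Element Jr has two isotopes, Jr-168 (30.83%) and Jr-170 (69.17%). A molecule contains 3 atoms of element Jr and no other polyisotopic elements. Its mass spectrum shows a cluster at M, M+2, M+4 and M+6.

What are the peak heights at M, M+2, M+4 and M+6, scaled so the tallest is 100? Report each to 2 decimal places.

Each Jr atom is independently Jr-168 (p = 0.3083) or Jr-170 (q = 0.6917); the cluster is the binomial expansion (p + q)^3.
P(M) = 0.3083^3 = 0.029304
P(M+2) = 3 × 0.3083^2 × 0.6917^1 = 0.197236
P(M+4) = 3 × 0.3083^1 × 0.6917^2 = 0.442517
P(M+6) = 0.6917^3 = 0.330943
The M+4 peak is largest (0.442517); scaling to 100 gives 6.62 : 44.57 : 100.00 : 74.79.

6.62 : 44.57 : 100.00 : 74.79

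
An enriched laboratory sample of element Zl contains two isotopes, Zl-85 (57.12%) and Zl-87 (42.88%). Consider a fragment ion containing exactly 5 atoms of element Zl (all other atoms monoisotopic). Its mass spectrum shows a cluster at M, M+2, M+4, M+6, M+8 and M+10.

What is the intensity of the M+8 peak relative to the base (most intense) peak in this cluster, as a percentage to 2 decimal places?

Term probabilities: M 0.0608, M+2 0.2282, M+4 0.3427, M+6 0.2572, M+8 0.0966, M+10 0.0145. Base peak = M+4.
P(M+4) = C(5,2) × 0.5712^3 × 0.4288^2 = 10 × 0.1863651 × 0.18386944 = 0.342668 (base)
P(M+8) = C(5,4) × 0.5712^1 × 0.4288^4 = 5 × 0.5712 × 0.03380797 = 0.096556
Relative intensity = 0.096556 / 0.342668 × 100 = 28.18

28.18%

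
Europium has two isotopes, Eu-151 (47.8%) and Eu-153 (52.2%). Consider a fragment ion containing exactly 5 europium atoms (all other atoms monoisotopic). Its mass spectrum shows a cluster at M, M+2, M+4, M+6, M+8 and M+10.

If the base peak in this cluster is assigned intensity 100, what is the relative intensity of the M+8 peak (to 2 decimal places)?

54.60

Binomial terms of (0.478 + 0.522)^5: M 0.0250, M+2 0.1363, M+4 0.2976, M+6 0.3250, M+8 0.1775, M+10 0.0388 → M+6 is the base peak.
P(M+6) = C(5,3) × 0.478^2 × 0.522^3 = 10 × 0.228484 × 0.14223665 = 0.324988 (base)
P(M+8) = C(5,4) × 0.478^1 × 0.522^4 = 5 × 0.4780 × 0.07424753 = 0.177452
Relative intensity = 0.177452 / 0.324988 × 100 = 54.60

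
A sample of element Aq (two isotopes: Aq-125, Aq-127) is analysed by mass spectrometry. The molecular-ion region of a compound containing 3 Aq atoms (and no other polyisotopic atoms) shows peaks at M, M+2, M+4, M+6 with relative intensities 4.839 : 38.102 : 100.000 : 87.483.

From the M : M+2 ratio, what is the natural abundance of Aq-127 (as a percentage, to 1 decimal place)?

72.4%

Write p for the Aq-125 fraction. I(M+2)/I(M) = [C(3,1)·p^2·(1−p)] / p^3 = 3·(1−p)/p = 38.102/4.839 = 7.8739
(1−p)/p = 7.8739/3 = 2.6246  ⇒  p = 1/(1 + 2.6246) = 0.2759
Aq-125: 27.6%, Aq-127: 72.4%.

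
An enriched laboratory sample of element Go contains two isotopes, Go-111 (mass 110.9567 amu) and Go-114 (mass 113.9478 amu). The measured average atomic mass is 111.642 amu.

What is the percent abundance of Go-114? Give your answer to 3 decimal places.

With x = fraction of Go-111 (so Go-114 is 1 − x):
110.9567·x + 113.9478·(1 − x) = 111.642
(110.9567 − 113.9478)·x = 111.642 − 113.9478
x = -2.3058 / -2.9911 = 0.77089 → 77.089% Go-111, 22.911% Go-114.

22.911%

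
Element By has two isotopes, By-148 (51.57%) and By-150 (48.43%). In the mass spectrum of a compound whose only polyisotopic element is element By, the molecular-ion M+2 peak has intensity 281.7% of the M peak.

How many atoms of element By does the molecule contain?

3

With n By atoms, P(M+2)/P(M) = C(n,1)·p^(n−1)q / p^n = n·q/p = n · 0.4843/0.5157.
n = 2.817 × 0.5157/0.4843 = 3.00 ≈ 3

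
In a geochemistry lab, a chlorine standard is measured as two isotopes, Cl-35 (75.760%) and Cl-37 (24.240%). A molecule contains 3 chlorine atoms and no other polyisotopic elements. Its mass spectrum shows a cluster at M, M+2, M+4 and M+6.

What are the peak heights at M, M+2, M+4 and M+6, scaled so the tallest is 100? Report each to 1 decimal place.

100.0 : 96.0 : 30.7 : 3.3

Expanding (0.75760 + 0.24240)^3:
P(M) = 0.75760^3 = 0.434830
P(M+2) = 3 × 0.75760^2 × 0.24240^1 = 0.417382
P(M+4) = 3 × 0.75760^1 × 0.24240^2 = 0.133545
P(M+6) = 0.24240^3 = 0.014243
The M peak is largest (0.434830); scaling to 100 gives 100.0 : 96.0 : 30.7 : 3.3.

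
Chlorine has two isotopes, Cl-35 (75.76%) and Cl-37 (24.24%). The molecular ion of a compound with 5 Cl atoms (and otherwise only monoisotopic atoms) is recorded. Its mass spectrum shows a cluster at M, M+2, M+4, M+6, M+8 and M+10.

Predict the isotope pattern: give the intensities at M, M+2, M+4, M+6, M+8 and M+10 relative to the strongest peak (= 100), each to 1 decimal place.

The 5 Cl atoms are independent, so intensities follow the terms of (0.7576 + 0.2424)^5.
P(M) = 0.7576^5 = 0.249574
P(M+2) = 5 × 0.7576^4 × 0.2424^1 = 0.399266
P(M+4) = 10 × 0.7576^3 × 0.2424^2 = 0.255497
P(M+6) = 10 × 0.7576^2 × 0.2424^3 = 0.081748
P(M+8) = 5 × 0.7576^1 × 0.2424^4 = 0.013078
P(M+10) = 0.2424^5 = 0.000837
The M+2 peak is largest (0.399266); scaling to 100 gives 62.5 : 100.0 : 64.0 : 20.5 : 3.3 : 0.2.

62.5 : 100.0 : 64.0 : 20.5 : 3.3 : 0.2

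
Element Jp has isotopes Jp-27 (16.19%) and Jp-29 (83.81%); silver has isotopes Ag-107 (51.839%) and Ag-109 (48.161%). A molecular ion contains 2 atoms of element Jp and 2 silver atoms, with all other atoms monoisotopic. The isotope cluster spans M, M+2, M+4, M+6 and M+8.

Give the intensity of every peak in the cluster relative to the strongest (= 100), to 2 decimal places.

1.70 : 20.79 : 79.86 : 100.00 : 39.38

Element Jp pattern (n=2): 0.02621161 : 0.27137678 : 0.70241161
Silver pattern (n=2): 0.26872819 : 0.49932362 : 0.23194819
Convolve the two distributions (both contribute in 2-u steps):
  M: 0.02621161×0.26872819 = 0.007044
  M+2: 0.02621161×0.49932362 + 0.27137678×0.26872819 = 0.086015
  M+4: 0.02621161×0.23194819 + 0.27137678×0.49932362 + 0.70241161×0.26872819 = 0.330342
  M+6: 0.27137678×0.23194819 + 0.70241161×0.49932362 = 0.413676
  M+8: 0.70241161×0.23194819 = 0.162923
Scale to base peak (0.413676) = 100: 1.70 : 20.79 : 79.86 : 100.00 : 39.38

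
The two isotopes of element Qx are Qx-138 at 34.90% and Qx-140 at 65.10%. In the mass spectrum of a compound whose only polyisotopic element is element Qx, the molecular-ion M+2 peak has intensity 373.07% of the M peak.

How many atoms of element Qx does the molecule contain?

2

With n Qx atoms, P(M+2)/P(M) = C(n,1)·p^(n−1)q / p^n = n·q/p = n · 0.6510/0.3490.
n = 3.7307 × 0.3490/0.6510 = 2.00 ≈ 2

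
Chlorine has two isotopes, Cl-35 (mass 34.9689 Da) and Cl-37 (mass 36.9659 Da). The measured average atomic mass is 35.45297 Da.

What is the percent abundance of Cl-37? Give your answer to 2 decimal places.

Let x be the fractional abundance of Cl-35; then Cl-37 has abundance 1 − x.
34.9689·x + 36.9659·(1 − x) = 35.45297
(34.9689 − 36.9659)·x = 35.45297 − 36.9659
x = -1.51293 / -1.9970 = 0.75760 → 75.76% Cl-35, 24.24% Cl-37.

24.24%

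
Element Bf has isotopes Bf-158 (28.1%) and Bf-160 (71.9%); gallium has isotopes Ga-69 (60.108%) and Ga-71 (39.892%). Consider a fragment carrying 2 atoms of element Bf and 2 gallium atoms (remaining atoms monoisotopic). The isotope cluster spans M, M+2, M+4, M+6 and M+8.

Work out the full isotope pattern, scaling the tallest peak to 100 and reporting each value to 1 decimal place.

Element Bf pattern (n=2): 0.078961 : 0.404078 : 0.516961
Gallium pattern (n=2): 0.36129717 : 0.47956567 : 0.15913717
Convolve the two distributions (both contribute in 2-u steps):
  M: 0.078961×0.36129717 = 0.028528
  M+2: 0.078961×0.47956567 + 0.404078×0.36129717 = 0.183859
  M+4: 0.078961×0.15913717 + 0.404078×0.47956567 + 0.516961×0.36129717 = 0.393124
  M+6: 0.404078×0.15913717 + 0.516961×0.47956567 = 0.312221
  M+8: 0.516961×0.15913717 = 0.082268
Scale to base peak (0.393124) = 100: 7.3 : 46.8 : 100.0 : 79.4 : 20.9

7.3 : 46.8 : 100.0 : 79.4 : 20.9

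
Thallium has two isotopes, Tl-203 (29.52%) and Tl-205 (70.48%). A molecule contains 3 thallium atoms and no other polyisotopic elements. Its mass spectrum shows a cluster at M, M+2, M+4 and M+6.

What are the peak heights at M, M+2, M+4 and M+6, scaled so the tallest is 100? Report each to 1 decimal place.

5.8 : 41.9 : 100.0 : 79.6

The 3 Tl atoms are independent, so intensities follow the terms of (0.2952 + 0.7048)^3.
P(M) = 0.2952^3 = 0.025725
P(M+2) = 3 × 0.2952^2 × 0.7048^1 = 0.184255
P(M+4) = 3 × 0.2952^1 × 0.7048^2 = 0.439916
P(M+6) = 0.7048^3 = 0.350104
The M+4 peak is largest (0.439916); scaling to 100 gives 5.8 : 41.9 : 100.0 : 79.6.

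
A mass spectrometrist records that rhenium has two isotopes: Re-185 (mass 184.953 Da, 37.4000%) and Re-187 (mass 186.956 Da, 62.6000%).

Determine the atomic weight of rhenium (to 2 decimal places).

The abundance-weighted mean is 0.374000 × 184.953 + 0.626000 × 186.956
= 69.1724 + 117.0345 = 186.2069 Da

186.21 Da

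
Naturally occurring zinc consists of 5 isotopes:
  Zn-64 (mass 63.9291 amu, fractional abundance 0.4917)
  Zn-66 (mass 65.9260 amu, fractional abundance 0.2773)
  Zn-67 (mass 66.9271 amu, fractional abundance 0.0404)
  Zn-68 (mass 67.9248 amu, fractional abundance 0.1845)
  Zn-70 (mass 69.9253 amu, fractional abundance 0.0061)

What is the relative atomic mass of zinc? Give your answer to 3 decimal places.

Weight each isotope mass by its fractional abundance: 0.4917 × 63.9291 + 0.2773 × 65.9260 + 0.0404 × 66.9271 + 0.1845 × 67.9248 + 0.0061 × 69.9253
= 31.43394 + 18.28128 + 2.70385 + 12.53213 + 0.42654 = 65.37774 amu

65.378 amu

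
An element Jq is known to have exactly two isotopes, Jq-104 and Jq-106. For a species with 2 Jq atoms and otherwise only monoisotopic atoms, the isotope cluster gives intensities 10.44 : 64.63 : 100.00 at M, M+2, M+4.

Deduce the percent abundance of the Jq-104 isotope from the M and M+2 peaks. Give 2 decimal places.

Write p for the Jq-104 fraction. I(M+2)/I(M) = [C(2,1)·p^1·(1−p)] / p^2 = 2·(1−p)/p = 64.63/10.44 = 6.1906
(1−p)/p = 6.1906/2 = 3.0953  ⇒  p = 1/(1 + 3.0953) = 0.2442
Jq-104: 24.42%, Jq-106: 75.58%.

24.42%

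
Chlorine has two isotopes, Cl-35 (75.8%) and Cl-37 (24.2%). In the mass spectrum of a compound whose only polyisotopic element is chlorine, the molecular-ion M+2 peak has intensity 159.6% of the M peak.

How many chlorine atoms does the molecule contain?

With n Cl atoms, P(M+2)/P(M) = C(n,1)·p^(n−1)q / p^n = n·q/p = n · 0.242/0.758.
n = 1.596 × 0.758/0.242 = 5.00 ≈ 5

5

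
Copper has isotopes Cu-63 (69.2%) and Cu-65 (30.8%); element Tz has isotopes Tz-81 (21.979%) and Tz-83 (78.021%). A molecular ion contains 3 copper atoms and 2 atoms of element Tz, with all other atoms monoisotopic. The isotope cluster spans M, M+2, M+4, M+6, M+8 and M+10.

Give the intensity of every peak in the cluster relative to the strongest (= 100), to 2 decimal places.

Copper pattern (n=3): 0.33137389 : 0.44247034 : 0.19693766 : 0.02921811
Element Tz pattern (n=2): 0.04830764 : 0.34296471 : 0.60872764
Convolve the two distributions (both contribute in 2-u steps):
  M: 0.33137389×0.04830764 = 0.016008
  M+2: 0.33137389×0.34296471 + 0.44247034×0.04830764 = 0.135024
  M+4: 0.33137389×0.60872764 + 0.44247034×0.34296471 + 0.19693766×0.04830764 = 0.362982
  M+6: 0.44247034×0.60872764 + 0.19693766×0.34296471 + 0.02921811×0.04830764 = 0.338298
  M+8: 0.19693766×0.60872764 + 0.02921811×0.34296471 = 0.129902
  M+10: 0.02921811×0.60872764 = 0.017786
Scale to base peak (0.362982) = 100: 4.41 : 37.20 : 100.00 : 93.20 : 35.79 : 4.90

4.41 : 37.20 : 100.00 : 93.20 : 35.79 : 4.90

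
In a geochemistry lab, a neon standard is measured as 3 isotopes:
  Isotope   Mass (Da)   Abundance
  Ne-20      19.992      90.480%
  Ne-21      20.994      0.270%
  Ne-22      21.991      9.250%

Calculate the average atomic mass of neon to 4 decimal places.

20.1796 Da

Ar = Σ fᵢ·mᵢ = 0.90480 × 19.992 + 0.00270 × 20.994 + 0.09250 × 21.991
= 18.08876 + 0.05668 + 2.03417 = 20.17961 Da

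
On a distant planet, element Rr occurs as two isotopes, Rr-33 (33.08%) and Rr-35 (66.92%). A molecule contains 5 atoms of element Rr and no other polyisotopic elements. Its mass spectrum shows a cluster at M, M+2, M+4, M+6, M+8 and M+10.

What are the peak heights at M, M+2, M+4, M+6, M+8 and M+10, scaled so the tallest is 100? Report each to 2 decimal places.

1.19 : 12.08 : 48.87 : 98.86 : 100.00 : 40.46

The 5 Rr atoms are independent, so intensities follow the terms of (0.3308 + 0.6692)^5.
P(M) = 0.3308^5 = 0.003961
P(M+2) = 5 × 0.3308^4 × 0.6692^1 = 0.040067
P(M+4) = 10 × 0.3308^3 × 0.6692^2 = 0.162109
P(M+6) = 10 × 0.3308^2 × 0.6692^3 = 0.327943
P(M+8) = 5 × 0.3308^1 × 0.6692^4 = 0.331711
P(M+10) = 0.6692^5 = 0.134208
The M+8 peak is largest (0.331711); scaling to 100 gives 1.19 : 12.08 : 48.87 : 98.86 : 100.00 : 40.46.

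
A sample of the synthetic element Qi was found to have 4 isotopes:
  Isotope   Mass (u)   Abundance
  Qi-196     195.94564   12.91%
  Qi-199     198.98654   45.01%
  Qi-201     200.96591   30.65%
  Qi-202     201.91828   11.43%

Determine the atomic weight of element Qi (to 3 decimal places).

Average mass = Σ (abundance × isotope mass) = 0.1291 × 195.94564 + 0.4501 × 198.98654 + 0.3065 × 200.96591 + 0.1143 × 201.91828
= 25.296582 + 89.563842 + 61.596051 + 23.079259 = 199.535734 u

199.536 u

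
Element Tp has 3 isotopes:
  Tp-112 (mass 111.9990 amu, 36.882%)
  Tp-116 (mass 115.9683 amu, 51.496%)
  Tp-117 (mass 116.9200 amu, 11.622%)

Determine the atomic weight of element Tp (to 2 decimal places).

114.61 amu

Average mass = Σ (abundance × isotope mass) = 0.36882 × 111.9990 + 0.51496 × 115.9683 + 0.11622 × 116.9200
= 41.30747 + 59.71904 + 13.58844 = 114.61495 amu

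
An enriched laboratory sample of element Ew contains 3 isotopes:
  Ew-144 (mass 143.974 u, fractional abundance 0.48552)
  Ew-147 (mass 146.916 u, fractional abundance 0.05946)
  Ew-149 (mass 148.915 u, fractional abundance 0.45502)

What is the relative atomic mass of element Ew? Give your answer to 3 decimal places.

146.397 u

The abundance-weighted mean is 0.48552 × 143.974 + 0.05946 × 146.916 + 0.45502 × 148.915
= 69.9023 + 8.7356 + 67.7593 = 146.3972 u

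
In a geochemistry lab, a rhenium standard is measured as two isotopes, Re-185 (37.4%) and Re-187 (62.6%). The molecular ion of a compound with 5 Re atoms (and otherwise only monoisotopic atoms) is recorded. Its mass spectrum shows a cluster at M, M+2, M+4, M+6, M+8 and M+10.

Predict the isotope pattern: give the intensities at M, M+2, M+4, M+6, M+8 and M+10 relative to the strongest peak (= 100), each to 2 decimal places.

Expanding (0.374 + 0.626)^5:
P(M) = 0.374^5 = 0.007317
P(M+2) = 5 × 0.374^4 × 0.626^1 = 0.061239
P(M+4) = 10 × 0.374^3 × 0.626^2 = 0.205005
P(M+6) = 10 × 0.374^2 × 0.626^3 = 0.343136
P(M+8) = 5 × 0.374^1 × 0.626^4 = 0.287170
P(M+10) = 0.626^5 = 0.096133
The M+6 peak is largest (0.343136); scaling to 100 gives 2.13 : 17.85 : 59.74 : 100.00 : 83.69 : 28.02.

2.13 : 17.85 : 59.74 : 100.00 : 83.69 : 28.02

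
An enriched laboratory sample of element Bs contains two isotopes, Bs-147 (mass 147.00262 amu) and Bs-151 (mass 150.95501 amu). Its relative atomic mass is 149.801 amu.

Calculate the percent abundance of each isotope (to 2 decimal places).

Writing the weighted mean with unknown fraction x of Bs-147:
147.00262·x + 150.95501·(1 − x) = 149.801
(147.00262 − 150.95501)·x = 149.801 − 150.95501
x = -1.15401 / -3.95239 = 0.29198 → 29.20% Bs-147, 70.80% Bs-151.

Bs-147: 29.20%, Bs-151: 70.80%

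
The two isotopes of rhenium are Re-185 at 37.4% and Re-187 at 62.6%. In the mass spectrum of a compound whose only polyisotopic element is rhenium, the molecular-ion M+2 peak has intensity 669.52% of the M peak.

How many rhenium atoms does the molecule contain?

With n Re atoms, P(M+2)/P(M) = C(n,1)·p^(n−1)q / p^n = n·q/p = n · 0.626/0.374.
n = 6.6952 × 0.374/0.626 = 4.00 ≈ 4

4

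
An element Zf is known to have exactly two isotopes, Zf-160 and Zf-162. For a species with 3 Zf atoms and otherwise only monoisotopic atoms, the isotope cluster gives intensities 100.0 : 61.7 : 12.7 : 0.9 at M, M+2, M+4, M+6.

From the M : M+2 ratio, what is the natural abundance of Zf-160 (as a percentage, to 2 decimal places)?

Write p for the Zf-160 fraction. I(M+2)/I(M) = [C(3,1)·p^2·(1−p)] / p^3 = 3·(1−p)/p = 61.7/100.0 = 0.6170
(1−p)/p = 0.6170/3 = 0.2057  ⇒  p = 1/(1 + 0.2057) = 0.8294
Zf-160: 82.94%, Zf-162: 17.06%.

82.94%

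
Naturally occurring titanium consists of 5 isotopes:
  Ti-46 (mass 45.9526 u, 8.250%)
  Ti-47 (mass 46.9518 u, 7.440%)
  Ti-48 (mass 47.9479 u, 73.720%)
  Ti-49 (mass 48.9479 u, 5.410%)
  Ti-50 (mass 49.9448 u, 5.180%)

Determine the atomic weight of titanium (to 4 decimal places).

47.8667 u

The abundance-weighted mean is 0.08250 × 45.9526 + 0.07440 × 46.9518 + 0.73720 × 47.9479 + 0.05410 × 48.9479 + 0.05180 × 49.9448
= 3.79109 + 3.49321 + 35.34719 + 2.64808 + 2.58714 = 47.86671 u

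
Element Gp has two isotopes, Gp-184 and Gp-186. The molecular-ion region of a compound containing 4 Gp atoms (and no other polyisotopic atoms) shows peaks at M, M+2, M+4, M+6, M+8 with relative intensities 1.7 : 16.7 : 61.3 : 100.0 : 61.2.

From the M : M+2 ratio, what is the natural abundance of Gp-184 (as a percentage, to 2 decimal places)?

28.94%

If p is the fraction of Gp that is Gp-184, then I(M+2)/I(M) = [C(4,1)·p^3·(1−p)] / p^4 = 4·(1−p)/p = 16.7/1.7 = 9.8235
(1−p)/p = 9.8235/4 = 2.4559  ⇒  p = 1/(1 + 2.4559) = 0.2894
Gp-184: 28.94%, Gp-186: 71.06%.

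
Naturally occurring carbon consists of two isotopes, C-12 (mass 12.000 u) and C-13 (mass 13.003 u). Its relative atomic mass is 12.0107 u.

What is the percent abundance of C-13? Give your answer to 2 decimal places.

With x = fraction of C-12 (so C-13 is 1 − x):
12.000·x + 13.003·(1 − x) = 12.0107
(12.000 − 13.003)·x = 12.0107 − 13.003
x = -0.9923 / -1.003 = 0.98933 → 98.93% C-12, 1.07% C-13.

1.07%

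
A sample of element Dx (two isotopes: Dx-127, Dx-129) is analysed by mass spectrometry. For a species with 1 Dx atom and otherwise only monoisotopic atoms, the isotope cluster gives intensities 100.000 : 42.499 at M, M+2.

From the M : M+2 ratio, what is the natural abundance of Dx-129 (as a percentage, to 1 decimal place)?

If p is the fraction of Dx that is Dx-127, then I(M+2)/I(M) = [C(1,1)·p^0·(1−p)] / p^1 = 1·(1−p)/p = 42.499/100.000 = 0.4250
(1−p)/p = 0.4250/1 = 0.4250  ⇒  p = 1/(1 + 0.4250) = 0.7018
Dx-127: 70.2%, Dx-129: 29.8%.

29.8%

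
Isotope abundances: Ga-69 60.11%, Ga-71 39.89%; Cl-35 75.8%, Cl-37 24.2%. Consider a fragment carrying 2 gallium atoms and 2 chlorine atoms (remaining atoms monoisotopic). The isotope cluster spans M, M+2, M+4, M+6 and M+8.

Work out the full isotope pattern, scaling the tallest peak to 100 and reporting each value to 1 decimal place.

50.9 : 100.0 : 70.7 : 21.2 : 2.3

Gallium pattern (n=2): 0.36132121 : 0.47955758 : 0.15912121
Chlorine pattern (n=2): 0.574564 : 0.366872 : 0.058564
Convolve the two distributions (both contribute in 2-u steps):
  M: 0.36132121×0.574564 = 0.207602
  M+2: 0.36132121×0.366872 + 0.47955758×0.574564 = 0.408095
  M+4: 0.36132121×0.058564 + 0.47955758×0.366872 + 0.15912121×0.574564 = 0.288522
  M+6: 0.47955758×0.058564 + 0.15912121×0.366872 = 0.086462
  M+8: 0.15912121×0.058564 = 0.009319
Scale to base peak (0.408095) = 100: 50.9 : 100.0 : 70.7 : 21.2 : 2.3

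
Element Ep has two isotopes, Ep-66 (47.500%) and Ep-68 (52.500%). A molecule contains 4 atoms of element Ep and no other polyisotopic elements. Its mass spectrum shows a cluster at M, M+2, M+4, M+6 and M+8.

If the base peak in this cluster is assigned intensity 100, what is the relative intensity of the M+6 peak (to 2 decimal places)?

73.68

Term probabilities: M 0.0509, M+2 0.2251, M+4 0.3731, M+6 0.2749, M+8 0.0760. Base peak = M+4.
P(M+4) = C(4,2) × 0.47500^2 × 0.52500^2 = 6 × 0.225625 × 0.275625 = 0.373127 (base)
P(M+6) = C(4,3) × 0.47500^1 × 0.52500^3 = 4 × 0.4750 × 0.14470313 = 0.274936
Relative intensity = 0.274936 / 0.373127 × 100 = 73.68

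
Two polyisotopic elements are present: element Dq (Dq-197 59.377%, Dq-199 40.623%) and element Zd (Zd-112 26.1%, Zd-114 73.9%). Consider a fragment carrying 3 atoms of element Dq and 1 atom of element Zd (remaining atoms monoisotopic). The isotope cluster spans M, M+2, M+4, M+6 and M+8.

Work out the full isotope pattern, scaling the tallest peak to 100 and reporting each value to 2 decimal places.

13.86 : 67.69 : 100.00 : 59.54 : 12.57

Element Dq pattern (n=3): 0.20934122 : 0.42966477 : 0.29395679 : 0.06703722
Element Zd pattern (n=1): 0.2610 : 0.7390
Convolve the two distributions (both contribute in 2-u steps):
  M: 0.20934122×0.2610 = 0.054638
  M+2: 0.20934122×0.7390 + 0.42966477×0.2610 = 0.266846
  M+4: 0.42966477×0.7390 + 0.29395679×0.2610 = 0.394245
  M+6: 0.29395679×0.7390 + 0.06703722×0.2610 = 0.234731
  M+8: 0.06703722×0.7390 = 0.049541
Scale to base peak (0.394245) = 100: 13.86 : 67.69 : 100.00 : 59.54 : 12.57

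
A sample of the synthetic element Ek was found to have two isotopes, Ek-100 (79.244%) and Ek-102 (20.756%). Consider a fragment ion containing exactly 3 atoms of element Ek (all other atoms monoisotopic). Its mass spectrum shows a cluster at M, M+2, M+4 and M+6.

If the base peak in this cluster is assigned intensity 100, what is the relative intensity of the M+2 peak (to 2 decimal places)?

78.58

Term probabilities: M 0.4976, M+2 0.3910, M+4 0.1024, M+6 0.0089. Base peak = M.
P(M) = C(3,0) × 0.79244^3 × 0.20756^0 = 1 × 0.49762154 × 1.0000 = 0.497622 (base)
P(M+2) = C(3,1) × 0.79244^2 × 0.20756^1 = 3 × 0.62796115 × 0.20756 = 0.391019
Relative intensity = 0.391019 / 0.497622 × 100 = 78.58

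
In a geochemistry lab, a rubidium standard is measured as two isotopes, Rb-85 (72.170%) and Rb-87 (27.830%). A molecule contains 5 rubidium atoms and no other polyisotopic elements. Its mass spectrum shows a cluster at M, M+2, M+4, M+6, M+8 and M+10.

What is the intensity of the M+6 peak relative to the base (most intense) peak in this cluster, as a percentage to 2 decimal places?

(0.72170 + 0.27830)^5 gives M 0.1958, M+2 0.3775, M+4 0.2911, M+6 0.1123, M+8 0.0216, M+10 0.0017; the largest is M+2.
P(M+2) = C(5,1) × 0.72170^4 × 0.27830^1 = 5 × 0.27128565 × 0.2783 = 0.377494 (base)
P(M+6) = C(5,3) × 0.72170^2 × 0.27830^3 = 10 × 0.52085089 × 0.02155458 = 0.112267
Relative intensity = 0.112267 / 0.377494 × 100 = 29.74

29.74%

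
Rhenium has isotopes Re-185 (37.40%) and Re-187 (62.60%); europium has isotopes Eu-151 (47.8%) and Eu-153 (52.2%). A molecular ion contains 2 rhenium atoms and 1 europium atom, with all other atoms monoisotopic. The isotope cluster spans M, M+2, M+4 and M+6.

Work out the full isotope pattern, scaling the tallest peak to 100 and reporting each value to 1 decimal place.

15.5 : 68.8 : 100.0 : 47.4

Rhenium pattern (n=2): 0.139876 : 0.468248 : 0.391876
Europium pattern (n=1): 0.4780 : 0.5220
Convolve the two distributions (both contribute in 2-u steps):
  M: 0.139876×0.4780 = 0.066861
  M+2: 0.139876×0.5220 + 0.468248×0.4780 = 0.296838
  M+4: 0.468248×0.5220 + 0.391876×0.4780 = 0.431742
  M+6: 0.391876×0.5220 = 0.204559
Scale to base peak (0.431742) = 100: 15.5 : 68.8 : 100.0 : 47.4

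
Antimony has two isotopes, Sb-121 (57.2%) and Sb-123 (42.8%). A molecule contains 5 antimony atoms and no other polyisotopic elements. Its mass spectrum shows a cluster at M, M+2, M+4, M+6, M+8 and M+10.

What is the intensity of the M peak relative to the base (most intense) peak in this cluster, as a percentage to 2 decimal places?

17.86%

Binomial terms of (0.572 + 0.428)^5: M 0.0612, M+2 0.2291, M+4 0.3428, M+6 0.2565, M+8 0.0960, M+10 0.0144 → M+4 is the base peak.
P(M+4) = C(5,2) × 0.572^3 × 0.428^2 = 10 × 0.18714925 × 0.183184 = 0.342827 (base)
P(M) = C(5,0) × 0.572^5 × 0.428^0 = 1 × 0.06123224 × 1.0000 = 0.061232
Relative intensity = 0.061232 / 0.342827 × 100 = 17.86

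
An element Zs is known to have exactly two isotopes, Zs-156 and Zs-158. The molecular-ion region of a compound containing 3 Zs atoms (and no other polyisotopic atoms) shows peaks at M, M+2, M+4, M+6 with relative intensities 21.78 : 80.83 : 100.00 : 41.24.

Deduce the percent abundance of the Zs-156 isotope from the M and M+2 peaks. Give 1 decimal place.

44.7%

If p is the fraction of Zs that is Zs-156, then I(M+2)/I(M) = [C(3,1)·p^2·(1−p)] / p^3 = 3·(1−p)/p = 80.83/21.78 = 3.7112
(1−p)/p = 3.7112/3 = 1.2371  ⇒  p = 1/(1 + 1.2371) = 0.4470
Zs-156: 44.7%, Zs-158: 55.3%.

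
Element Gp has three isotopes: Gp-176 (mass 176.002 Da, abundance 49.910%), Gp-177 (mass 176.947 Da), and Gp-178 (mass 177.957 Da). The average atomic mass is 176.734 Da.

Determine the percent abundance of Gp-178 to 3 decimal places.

Let x and y be the fractions of Gp-177 and Gp-178. Then x + y = 1 − 0.49910 = 0.50090 and 176.947x + 177.957y = 176.734 − 0.49910×176.002 = 88.8914018.
Substituting: 176.947x + 177.957(0.50090 − x) = 88.8914018
(176.947 − 177.957)x = -0.2472595  ⇒  x = 0.24481, y = 0.25609
Gp-177: 24.481%, Gp-178: 25.609%.

25.609%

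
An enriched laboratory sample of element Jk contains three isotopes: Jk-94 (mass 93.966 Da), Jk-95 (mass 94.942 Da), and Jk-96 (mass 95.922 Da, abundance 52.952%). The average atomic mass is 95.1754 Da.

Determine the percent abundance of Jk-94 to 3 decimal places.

The remaining 47.048% is split between Jk-94 (fraction x) and Jk-95 (fraction 0.47048 − x).
Substituting: 93.966x + 94.942(0.47048 − x) = 44.38278256
(93.966 − 94.942)x = -0.2855296  ⇒  x = 0.29255, y = 0.17793
Jk-94: 29.255%, Jk-95: 17.793%.

29.255%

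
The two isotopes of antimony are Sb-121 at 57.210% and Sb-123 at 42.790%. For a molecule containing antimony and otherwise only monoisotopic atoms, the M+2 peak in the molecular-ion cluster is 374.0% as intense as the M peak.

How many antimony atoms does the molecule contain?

The M+2/M ratio from n Sb atoms is n · q/p = n · 0.42790/0.57210.
n = 3.740 × 0.57210/0.42790 = 5.00 ≈ 5

5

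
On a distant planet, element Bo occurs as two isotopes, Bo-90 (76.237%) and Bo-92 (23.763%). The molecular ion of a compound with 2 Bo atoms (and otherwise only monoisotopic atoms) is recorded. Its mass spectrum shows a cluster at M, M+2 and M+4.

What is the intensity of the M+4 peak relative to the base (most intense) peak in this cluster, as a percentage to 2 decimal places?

(0.76237 + 0.23763)^2 gives M 0.5812, M+2 0.3623, M+4 0.0565; the largest is M.
P(M) = C(2,0) × 0.76237^2 × 0.23763^0 = 1 × 0.58120802 × 1.0000 = 0.581208 (base)
P(M+4) = C(2,2) × 0.76237^0 × 0.23763^2 = 1 × 1.0000 × 0.05646802 = 0.056468
Relative intensity = 0.056468 / 0.581208 × 100 = 9.72

9.72%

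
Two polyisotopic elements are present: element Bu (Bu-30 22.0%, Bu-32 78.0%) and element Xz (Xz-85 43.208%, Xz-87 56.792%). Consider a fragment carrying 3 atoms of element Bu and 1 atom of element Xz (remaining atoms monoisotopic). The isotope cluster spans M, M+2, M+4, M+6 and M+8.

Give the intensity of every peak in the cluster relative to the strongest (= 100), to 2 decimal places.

1.06 : 12.70 : 54.91 : 100.00 : 62.23

Element Bu pattern (n=3): 0.010648 : 0.113256 : 0.401544 : 0.474552
Element Xz pattern (n=1): 0.43208 : 0.56792
Convolve the two distributions (both contribute in 2-u steps):
  M: 0.010648×0.43208 = 0.004601
  M+2: 0.010648×0.56792 + 0.113256×0.43208 = 0.054983
  M+4: 0.113256×0.56792 + 0.401544×0.43208 = 0.237819
  M+6: 0.401544×0.56792 + 0.474552×0.43208 = 0.433089
  M+8: 0.474552×0.56792 = 0.269508
Scale to base peak (0.433089) = 100: 1.06 : 12.70 : 54.91 : 100.00 : 62.23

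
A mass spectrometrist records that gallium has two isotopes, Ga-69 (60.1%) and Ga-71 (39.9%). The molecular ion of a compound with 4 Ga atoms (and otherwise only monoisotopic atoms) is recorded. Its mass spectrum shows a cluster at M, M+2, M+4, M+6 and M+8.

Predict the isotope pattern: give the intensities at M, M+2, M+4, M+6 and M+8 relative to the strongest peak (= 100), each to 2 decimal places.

37.66 : 100.00 : 99.58 : 44.08 : 7.32

The 4 Ga atoms are independent, so intensities follow the terms of (0.601 + 0.399)^4.
P(M) = 0.601^4 = 0.130466
P(M+2) = 4 × 0.601^3 × 0.399^1 = 0.346463
P(M+4) = 6 × 0.601^2 × 0.399^2 = 0.345021
P(M+6) = 4 × 0.601^1 × 0.399^3 = 0.152705
P(M+8) = 0.399^4 = 0.025345
The M+2 peak is largest (0.346463); scaling to 100 gives 37.66 : 100.00 : 99.58 : 44.08 : 7.32.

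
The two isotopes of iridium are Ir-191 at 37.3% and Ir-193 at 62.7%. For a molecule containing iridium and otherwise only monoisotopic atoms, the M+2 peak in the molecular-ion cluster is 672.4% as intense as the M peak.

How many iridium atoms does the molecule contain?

The M+2/M ratio from n Ir atoms is n · q/p = n · 0.627/0.373.
n = 6.724 × 0.373/0.627 = 4.00 ≈ 4

4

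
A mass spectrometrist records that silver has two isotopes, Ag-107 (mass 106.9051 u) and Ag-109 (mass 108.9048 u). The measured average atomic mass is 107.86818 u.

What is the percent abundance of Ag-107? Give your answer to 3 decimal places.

51.839%

Writing the weighted mean with unknown fraction x of Ag-107:
106.9051·x + 108.9048·(1 − x) = 107.86818
(106.9051 − 108.9048)·x = 107.86818 − 108.9048
x = -1.03662 / -1.9997 = 0.51839 → 51.839% Ag-107, 48.161% Ag-109.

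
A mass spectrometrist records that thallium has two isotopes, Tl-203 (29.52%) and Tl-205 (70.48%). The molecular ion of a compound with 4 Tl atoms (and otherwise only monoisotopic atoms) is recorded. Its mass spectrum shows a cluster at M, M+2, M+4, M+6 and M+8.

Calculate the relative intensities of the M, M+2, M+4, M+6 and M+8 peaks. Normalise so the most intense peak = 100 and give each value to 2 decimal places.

Expanding (0.2952 + 0.7048)^4:
P(M) = 0.2952^4 = 0.007594
P(M+2) = 4 × 0.2952^3 × 0.7048^1 = 0.072523
P(M+4) = 6 × 0.2952^2 × 0.7048^2 = 0.259726
P(M+6) = 4 × 0.2952^1 × 0.7048^3 = 0.413403
P(M+8) = 0.7048^4 = 0.246754
The M+6 peak is largest (0.413403); scaling to 100 gives 1.84 : 17.54 : 62.83 : 100.00 : 59.69.

1.84 : 17.54 : 62.83 : 100.00 : 59.69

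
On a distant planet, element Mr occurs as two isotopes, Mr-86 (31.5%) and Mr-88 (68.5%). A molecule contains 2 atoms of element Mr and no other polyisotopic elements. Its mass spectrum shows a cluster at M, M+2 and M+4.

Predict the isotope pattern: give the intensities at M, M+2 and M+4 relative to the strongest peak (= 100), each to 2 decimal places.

21.15 : 91.97 : 100.00

Each Mr atom is independently Mr-86 (p = 0.315) or Mr-88 (q = 0.685); the cluster is the binomial expansion (p + q)^2.
P(M) = 0.315^2 = 0.099225
P(M+2) = 2 × 0.315^1 × 0.685^1 = 0.431550
P(M+4) = 0.685^2 = 0.469225
The M+4 peak is largest (0.469225); scaling to 100 gives 21.15 : 91.97 : 100.00.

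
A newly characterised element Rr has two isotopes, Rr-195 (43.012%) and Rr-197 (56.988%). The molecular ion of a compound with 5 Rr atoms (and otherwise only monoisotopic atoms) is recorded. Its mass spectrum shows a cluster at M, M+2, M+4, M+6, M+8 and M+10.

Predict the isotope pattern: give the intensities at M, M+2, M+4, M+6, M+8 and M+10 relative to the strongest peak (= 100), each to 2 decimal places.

4.30 : 28.48 : 75.48 : 100.00 : 66.25 : 17.55

The 5 Rr atoms are independent, so intensities follow the terms of (0.43012 + 0.56988)^5.
P(M) = 0.43012^5 = 0.014721
P(M+2) = 5 × 0.43012^4 × 0.56988^1 = 0.097524
P(M+4) = 10 × 0.43012^3 × 0.56988^2 = 0.258426
P(M+6) = 10 × 0.43012^2 × 0.56988^3 = 0.342397
P(M+8) = 5 × 0.43012^1 × 0.56988^4 = 0.226826
P(M+10) = 0.56988^5 = 0.060106
The M+6 peak is largest (0.342397); scaling to 100 gives 4.30 : 28.48 : 75.48 : 100.00 : 66.25 : 17.55.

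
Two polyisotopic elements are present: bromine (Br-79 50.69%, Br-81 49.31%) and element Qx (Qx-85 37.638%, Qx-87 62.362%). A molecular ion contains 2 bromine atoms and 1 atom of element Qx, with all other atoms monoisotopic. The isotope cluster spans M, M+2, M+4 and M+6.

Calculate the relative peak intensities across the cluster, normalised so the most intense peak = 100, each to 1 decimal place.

Bromine pattern (n=2): 0.25694761 : 0.49990478 : 0.24314761
Element Qx pattern (n=1): 0.37638 : 0.62362
Convolve the two distributions (both contribute in 2-u steps):
  M: 0.25694761×0.37638 = 0.096710
  M+2: 0.25694761×0.62362 + 0.49990478×0.37638 = 0.348392
  M+4: 0.49990478×0.62362 + 0.24314761×0.37638 = 0.403267
  M+6: 0.24314761×0.62362 = 0.151632
Scale to base peak (0.403267) = 100: 24.0 : 86.4 : 100.0 : 37.6

24.0 : 86.4 : 100.0 : 37.6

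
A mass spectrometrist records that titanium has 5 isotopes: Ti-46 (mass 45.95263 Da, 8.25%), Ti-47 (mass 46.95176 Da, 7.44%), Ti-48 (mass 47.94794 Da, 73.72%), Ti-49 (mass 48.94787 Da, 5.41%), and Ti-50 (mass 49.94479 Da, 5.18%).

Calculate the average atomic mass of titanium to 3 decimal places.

The abundance-weighted mean is 0.0825 × 45.95263 + 0.0744 × 46.95176 + 0.7372 × 47.94794 + 0.0541 × 48.94787 + 0.0518 × 49.94479
= 3.791092 + 3.493211 + 35.347221 + 2.648080 + 2.587140 = 47.866744 Da

47.867 Da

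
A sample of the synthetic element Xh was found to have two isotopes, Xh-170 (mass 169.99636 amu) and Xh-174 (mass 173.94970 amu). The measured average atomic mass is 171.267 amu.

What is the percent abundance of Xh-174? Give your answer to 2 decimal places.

32.14%

Writing the weighted mean with unknown fraction x of Xh-170:
169.99636·x + 173.94970·(1 − x) = 171.267
(169.99636 − 173.94970)·x = 171.267 − 173.94970
x = -2.68270 / -3.95334 = 0.67859 → 67.86% Xh-170, 32.14% Xh-174.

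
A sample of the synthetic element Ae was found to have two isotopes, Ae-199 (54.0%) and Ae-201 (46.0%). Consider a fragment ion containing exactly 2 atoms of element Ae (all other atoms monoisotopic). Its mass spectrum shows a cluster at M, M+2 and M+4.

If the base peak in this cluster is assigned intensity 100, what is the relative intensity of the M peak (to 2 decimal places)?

58.70

Term probabilities: M 0.2916, M+2 0.4968, M+4 0.2116. Base peak = M+2.
P(M+2) = C(2,1) × 0.540^1 × 0.460^1 = 2 × 0.5400 × 0.4600 = 0.496800 (base)
P(M) = C(2,0) × 0.540^2 × 0.460^0 = 1 × 0.2916 × 1.0000 = 0.291600
Relative intensity = 0.291600 / 0.496800 × 100 = 58.70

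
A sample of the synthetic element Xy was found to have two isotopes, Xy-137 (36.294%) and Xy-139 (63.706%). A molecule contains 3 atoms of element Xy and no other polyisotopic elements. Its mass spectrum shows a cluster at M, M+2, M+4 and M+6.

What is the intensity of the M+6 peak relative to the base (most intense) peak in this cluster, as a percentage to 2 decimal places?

58.51%

(0.36294 + 0.63706)^3 gives M 0.0478, M+2 0.2518, M+4 0.4419, M+6 0.2585; the largest is M+4.
P(M+4) = C(3,2) × 0.36294^1 × 0.63706^2 = 3 × 0.36294 × 0.40584544 = 0.441893 (base)
P(M+6) = C(3,3) × 0.36294^0 × 0.63706^3 = 1 × 1.0000 × 0.2585479 = 0.258548
Relative intensity = 0.258548 / 0.441893 × 100 = 58.51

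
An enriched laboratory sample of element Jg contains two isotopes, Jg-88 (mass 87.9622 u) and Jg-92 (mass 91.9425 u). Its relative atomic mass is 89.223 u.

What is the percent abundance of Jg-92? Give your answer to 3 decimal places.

Let x be the fractional abundance of Jg-88; then Jg-92 has abundance 1 − x.
87.9622·x + 91.9425·(1 − x) = 89.223
(87.9622 − 91.9425)·x = 89.223 − 91.9425
x = -2.7195 / -3.9803 = 0.68324 → 68.324% Jg-88, 31.676% Jg-92.

31.676%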